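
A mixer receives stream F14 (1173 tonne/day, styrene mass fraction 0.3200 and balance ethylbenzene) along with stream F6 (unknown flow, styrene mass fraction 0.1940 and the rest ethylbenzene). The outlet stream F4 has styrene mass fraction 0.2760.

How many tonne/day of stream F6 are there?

Let F6 be the unknown flow. Total out = 1173 + F6.
styrene balance: 375.36 + 0.194·F6 = 0.276·(1173 + F6)
(0.194 − 0.276)·F6 = 0.276×1173 − 375.36 = -51.612
F6 = -51.612 / -0.082 = 629.41 tonne/day

629.4 tonne/day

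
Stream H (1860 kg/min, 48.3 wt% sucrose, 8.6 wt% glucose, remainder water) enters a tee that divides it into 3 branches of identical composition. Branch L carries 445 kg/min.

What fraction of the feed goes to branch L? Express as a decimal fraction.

Fraction to L = 445/1860 = 0.2392.

0.239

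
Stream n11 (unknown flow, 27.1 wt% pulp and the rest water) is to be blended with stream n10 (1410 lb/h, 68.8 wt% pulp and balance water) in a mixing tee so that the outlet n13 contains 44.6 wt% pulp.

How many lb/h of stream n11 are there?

1950 lb/h

Let n11 be the unknown flow. Total out = 1410 + n11.
pulp balance: 970.08 + 0.271·n11 = 0.446·(1410 + n11)
(0.271 − 0.446)·n11 = 0.446×1410 − 970.08 = -341.22
n11 = -341.22 / -0.175 = 1949.8 lb/h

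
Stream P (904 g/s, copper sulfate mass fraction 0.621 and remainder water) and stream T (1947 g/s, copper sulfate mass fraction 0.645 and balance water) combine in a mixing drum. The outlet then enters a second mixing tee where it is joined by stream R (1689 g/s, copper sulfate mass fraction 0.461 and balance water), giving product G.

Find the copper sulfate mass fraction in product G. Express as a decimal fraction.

Overall, product flow = 4540 g/s.
copper sulfate in = 904×0.621 + 1947×0.645 + 1689×0.461 = 2595.8 g/s.
copper sulfate fraction in G = 0.572.

0.572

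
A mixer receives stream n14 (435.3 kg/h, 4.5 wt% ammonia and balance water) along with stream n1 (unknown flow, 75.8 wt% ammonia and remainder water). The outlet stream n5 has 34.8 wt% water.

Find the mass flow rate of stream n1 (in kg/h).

Let n1 be the unknown flow. Total out = 435.3 + n1.
water balance: 415.71 + 0.242·n1 = 0.348·(435.3 + n1)
(0.242 − 0.348)·n1 = 0.348×435.3 − 415.71 = -264.23
n1 = -264.23 / -0.106 = 2492.7 kg/h

2493 kg/h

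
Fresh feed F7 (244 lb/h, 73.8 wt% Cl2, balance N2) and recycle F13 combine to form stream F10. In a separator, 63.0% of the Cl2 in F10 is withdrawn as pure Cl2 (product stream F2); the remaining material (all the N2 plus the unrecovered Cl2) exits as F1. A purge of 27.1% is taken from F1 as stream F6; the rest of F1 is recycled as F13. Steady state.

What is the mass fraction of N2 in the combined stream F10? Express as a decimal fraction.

0.4889

N2 enters only via F7 and leaves only via the purge: 244×0.262 = 0.271×(N2 in F1), and the separator passes all N2, so N2 in F10 = N2 in F1 = 235.9 lb/h.
Cl2 in F10: m_A = 244×0.738 + (1−0.271)·(1−0.630)·m_A, so m_A = 180.07/0.7303 = 246.58 lb/h.
F10 = 246.58 + 235.9 = 482.48 lb/h.
N2 fraction in F10 = 235.9/482.48 = 0.4889.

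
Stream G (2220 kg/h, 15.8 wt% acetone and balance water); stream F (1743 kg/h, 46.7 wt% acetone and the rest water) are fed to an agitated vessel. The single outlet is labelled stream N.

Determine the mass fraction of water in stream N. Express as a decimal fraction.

Total flow out = 2220 + 1743 = 3963 kg/h.
water in = 2220×0.842 + 1743×0.533 = 2798.3 kg/h.
water mass fraction in N = 2798.3/3963 = 0.706.

0.706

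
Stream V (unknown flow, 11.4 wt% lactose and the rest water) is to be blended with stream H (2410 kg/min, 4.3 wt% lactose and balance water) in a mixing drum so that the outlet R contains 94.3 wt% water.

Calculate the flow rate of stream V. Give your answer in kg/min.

591.9 kg/min

Let V be the unknown flow. Total out = 2410 + V.
water balance: 2306.4 + 0.886·V = 0.943·(2410 + V)
(0.886 − 0.943)·V = 0.943×2410 − 2306.4 = -33.74
V = -33.74 / -0.057 = 591.93 kg/min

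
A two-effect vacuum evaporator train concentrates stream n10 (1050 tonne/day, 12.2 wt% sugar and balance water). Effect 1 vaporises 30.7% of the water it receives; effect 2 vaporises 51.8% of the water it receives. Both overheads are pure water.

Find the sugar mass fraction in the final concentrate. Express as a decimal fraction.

water in feed = 1050×0.878 = 921.9 tonne/day.
After stage 1: water left = (1−0.307)×921.9 = 638.88; stream total = 766.98 tonne/day.
After stage 2: water left = (1−0.518)×638.88 = 307.94; final concentrate = 436.04 tonne/day.
sugar fraction = 128.1/436.04 = 0.294.

0.294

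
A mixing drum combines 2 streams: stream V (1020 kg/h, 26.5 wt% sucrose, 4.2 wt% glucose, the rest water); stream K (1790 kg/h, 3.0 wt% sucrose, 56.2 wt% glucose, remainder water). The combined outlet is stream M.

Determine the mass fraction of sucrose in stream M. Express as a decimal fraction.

0.1153

Total flow out = 1020 + 1790 = 2810 kg/h.
sucrose in = 1020×0.265 + 1790×0.030 = 324 kg/h.
sucrose mass fraction in M = 324/2810 = 0.1153.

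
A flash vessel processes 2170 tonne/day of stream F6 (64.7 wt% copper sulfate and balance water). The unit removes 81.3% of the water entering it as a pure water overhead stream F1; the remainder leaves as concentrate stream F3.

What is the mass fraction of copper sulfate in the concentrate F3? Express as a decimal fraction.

0.907

copper sulfate is not removed: 2170×0.647 = 1404 tonne/day of copper sulfate enters F3.
water entering = 2170×0.353 = 766.01 tonne/day; overhead removed = 0.813×766.01 = 622.77 tonne/day.
Concentrate = 2170 − 622.77 = 1547.2 tonne/day.
Mass fraction = 1404/1547.2 = 0.907.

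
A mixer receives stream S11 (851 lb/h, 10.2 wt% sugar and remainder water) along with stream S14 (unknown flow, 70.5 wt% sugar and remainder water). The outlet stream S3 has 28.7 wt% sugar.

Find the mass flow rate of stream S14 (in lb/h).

Let S14 be the unknown flow. Total out = 851 + S14.
sugar balance: 86.802 + 0.705·S14 = 0.287·(851 + S14)
(0.705 − 0.287)·S14 = 0.287×851 − 86.802 = 157.44
S14 = 157.44 / 0.418 = 376.64 lb/h

376.6 lb/h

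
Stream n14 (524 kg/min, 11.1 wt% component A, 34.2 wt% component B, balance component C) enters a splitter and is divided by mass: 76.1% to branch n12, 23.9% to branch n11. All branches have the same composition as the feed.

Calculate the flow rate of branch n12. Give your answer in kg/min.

Branch n12 flow = 0.761×524 = 398.76 kg/min.

398.8 kg/min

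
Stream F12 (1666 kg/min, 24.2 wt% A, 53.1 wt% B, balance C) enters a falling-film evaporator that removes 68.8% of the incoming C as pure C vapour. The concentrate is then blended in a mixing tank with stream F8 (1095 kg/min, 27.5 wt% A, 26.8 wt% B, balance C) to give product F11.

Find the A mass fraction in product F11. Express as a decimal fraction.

0.2816

Vapour removed = 0.688×0.227×1666 = 260.19 kg/min; concentrate = 1405.8 kg/min.
A reaching the mixer = 403.17 (from concentrate) + 1095×0.275 = 704.3 kg/min.
Product flow = 1405.8 + 1095 = 2500.8 kg/min; A fraction = 0.2816.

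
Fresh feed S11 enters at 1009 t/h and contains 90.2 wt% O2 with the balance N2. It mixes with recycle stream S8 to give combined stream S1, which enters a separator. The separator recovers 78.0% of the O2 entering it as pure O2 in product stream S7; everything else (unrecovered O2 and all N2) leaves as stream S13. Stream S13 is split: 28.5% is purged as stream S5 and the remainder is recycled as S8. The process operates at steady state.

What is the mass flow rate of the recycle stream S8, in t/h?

N2 enters only via S11 and leaves only via the purge: 1009×0.098 = 0.285×(N2 in S13), and the separator passes all N2, so N2 in S1 = N2 in S13 = 346.95 t/h.
O2 in S1: m_A = 1009×0.902 + (1−0.285)·(1−0.780)·m_A, so m_A = 910.12/0.8427 = 1080 t/h.
S13 = (1−0.780)×1080 + 346.95 = 584.55 t/h.
Recycle S8 = (1−0.285)×584.55 = 417.96 t/h.

418 t/h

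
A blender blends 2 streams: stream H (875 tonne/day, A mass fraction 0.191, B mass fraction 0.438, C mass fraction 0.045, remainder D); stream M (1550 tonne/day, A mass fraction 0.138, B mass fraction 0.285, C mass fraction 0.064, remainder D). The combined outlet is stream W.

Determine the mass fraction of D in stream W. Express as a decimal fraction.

0.446

Total flow out = 875 + 1550 = 2425 tonne/day.
D in = 875×0.326 + 1550×0.513 = 1080.4 tonne/day.
D mass fraction in W = 1080.4/2425 = 0.446.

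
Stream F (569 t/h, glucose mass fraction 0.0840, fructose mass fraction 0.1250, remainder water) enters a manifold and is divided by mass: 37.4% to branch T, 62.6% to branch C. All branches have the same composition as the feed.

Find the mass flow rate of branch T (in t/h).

212.8 t/h

Branch T flow = 0.374×569 = 212.81 t/h.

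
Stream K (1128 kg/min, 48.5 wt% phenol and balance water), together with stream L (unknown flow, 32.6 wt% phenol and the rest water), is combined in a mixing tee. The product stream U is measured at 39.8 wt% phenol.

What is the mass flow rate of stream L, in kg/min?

Let L be the unknown flow. Total out = 1128 + L.
phenol balance: 547.08 + 0.326·L = 0.398·(1128 + L)
(0.326 − 0.398)·L = 0.398×1128 − 547.08 = -98.136
L = -98.136 / -0.072 = 1363 kg/min

1363 kg/min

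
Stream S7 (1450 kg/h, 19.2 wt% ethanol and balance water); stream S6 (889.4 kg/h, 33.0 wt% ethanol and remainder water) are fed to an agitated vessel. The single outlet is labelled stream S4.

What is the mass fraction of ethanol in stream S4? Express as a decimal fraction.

0.244

Total flow out = 1450 + 889.4 = 2339.4 kg/h.
ethanol in = 1450×0.192 + 889.4×0.330 = 571.9 kg/h.
ethanol mass fraction in S4 = 571.9/2339.4 = 0.244.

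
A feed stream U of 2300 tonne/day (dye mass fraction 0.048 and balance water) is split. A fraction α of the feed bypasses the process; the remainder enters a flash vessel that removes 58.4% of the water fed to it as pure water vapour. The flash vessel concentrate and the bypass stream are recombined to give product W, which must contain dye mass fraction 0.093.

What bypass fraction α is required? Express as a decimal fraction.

0.130

All 2300×0.048 = 110.4 tonne/day of dye reaches W, so W = 110.4/0.093 = 1187.1 tonne/day and vapour = 1112.9 tonne/day.
The evaporator receives (1−α)·2300 of feed at 0.952 water and removes 0.584 of that water:
0.584×0.952×(1−α)×2300 = 1112.9
(1−α) = 1112.9/1278.7 = 0.8703;  α = 0.1297.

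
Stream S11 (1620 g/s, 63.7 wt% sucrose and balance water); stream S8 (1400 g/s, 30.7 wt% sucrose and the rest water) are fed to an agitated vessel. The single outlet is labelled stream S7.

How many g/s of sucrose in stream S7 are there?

sucrose out = sucrose in = 1620×0.637 + 1400×0.307 = 1461.7 g/s.

1462 g/s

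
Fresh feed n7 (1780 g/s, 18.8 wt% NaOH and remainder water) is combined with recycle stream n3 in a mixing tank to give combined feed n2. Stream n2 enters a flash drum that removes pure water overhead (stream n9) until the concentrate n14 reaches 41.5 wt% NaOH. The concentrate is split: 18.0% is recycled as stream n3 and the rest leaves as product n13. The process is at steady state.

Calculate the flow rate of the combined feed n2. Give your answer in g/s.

Overall NaOH balance (none leaves overhead): NaOH in fresh feed = NaOH in product, i.e. 1780×0.188 = (1−0.180)·n14·0.415.
n14 = 334.64/(0.415×0.820) = 983.37 g/s.
Recycle n3 = 0.180×983.37 = 177.01 g/s.
Combined feed n2 = 1780 + 177.01 = 1957 g/s.

1957 g/s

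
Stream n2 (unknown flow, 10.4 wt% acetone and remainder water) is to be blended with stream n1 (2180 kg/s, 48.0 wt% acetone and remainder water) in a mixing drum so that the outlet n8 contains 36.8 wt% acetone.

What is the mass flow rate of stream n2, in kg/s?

924.8 kg/s

Let n2 be the unknown flow. Total out = 2180 + n2.
acetone balance: 1046.4 + 0.104·n2 = 0.368·(2180 + n2)
(0.104 − 0.368)·n2 = 0.368×2180 − 1046.4 = -244.16
n2 = -244.16 / -0.264 = 924.85 kg/s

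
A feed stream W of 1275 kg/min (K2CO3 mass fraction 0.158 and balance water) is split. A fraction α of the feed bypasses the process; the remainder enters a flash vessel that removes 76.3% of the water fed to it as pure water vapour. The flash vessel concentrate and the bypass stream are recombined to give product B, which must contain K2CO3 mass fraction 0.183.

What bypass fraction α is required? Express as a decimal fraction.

0.787

All 1275×0.158 = 201.45 kg/min of K2CO3 reaches B, so B = 201.45/0.183 = 1100.8 kg/min and vapour = 174.18 kg/min.
The evaporator receives (1−α)·1275 of feed at 0.842 water and removes 0.763 of that water:
0.763×0.842×(1−α)×1275 = 174.18
(1−α) = 174.18/819.12 = 0.2126;  α = 0.7874.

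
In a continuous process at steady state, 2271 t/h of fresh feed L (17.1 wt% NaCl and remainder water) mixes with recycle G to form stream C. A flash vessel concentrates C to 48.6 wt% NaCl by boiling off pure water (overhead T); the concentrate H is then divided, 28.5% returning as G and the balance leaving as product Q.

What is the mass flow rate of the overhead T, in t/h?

1472 t/h

Overall NaCl balance (none leaves overhead): NaCl in fresh feed = NaCl in product, i.e. 2271×0.171 = (1−0.285)·H·0.486.
H = 388.34/(0.486×0.715) = 1117.6 t/h.
Recycle G = 0.285×1117.6 = 318.5 t/h.
Combined feed C = 2271 + 318.5 = 2589.5 t/h.
Overhead T = C − H = 2589.5 − 1117.6 = 1471.9 t/h.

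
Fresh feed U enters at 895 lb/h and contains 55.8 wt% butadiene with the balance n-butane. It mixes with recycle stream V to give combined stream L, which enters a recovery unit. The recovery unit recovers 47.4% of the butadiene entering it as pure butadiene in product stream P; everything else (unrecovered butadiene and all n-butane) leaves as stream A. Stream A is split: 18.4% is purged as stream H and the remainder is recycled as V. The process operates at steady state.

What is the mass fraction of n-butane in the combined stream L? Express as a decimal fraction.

n-butane enters only via U and leaves only via the purge: 895×0.442 = 0.184×(n-butane in A), and the recovery unit passes all n-butane, so n-butane in L = n-butane in A = 2149.9 lb/h.
butadiene in L: m_A = 895×0.558 + (1−0.184)·(1−0.474)·m_A, so m_A = 499.41/0.5708 = 874.95 lb/h.
L = 874.95 + 2149.9 = 3024.9 lb/h.
n-butane fraction in L = 2149.9/3024.9 = 0.711.

0.711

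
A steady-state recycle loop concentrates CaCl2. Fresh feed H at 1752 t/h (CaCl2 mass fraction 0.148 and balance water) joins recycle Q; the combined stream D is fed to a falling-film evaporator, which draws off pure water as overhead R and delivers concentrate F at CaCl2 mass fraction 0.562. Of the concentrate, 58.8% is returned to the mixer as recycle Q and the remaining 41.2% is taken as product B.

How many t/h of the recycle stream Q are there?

Overall CaCl2 balance (none leaves overhead): CaCl2 in fresh feed = CaCl2 in product, i.e. 1752×0.148 = (1−0.588)·F·0.562.
F = 259.3/(0.562×0.412) = 1119.9 t/h.
Recycle Q = 0.588×1119.9 = 658.48 t/h.

658.5 t/h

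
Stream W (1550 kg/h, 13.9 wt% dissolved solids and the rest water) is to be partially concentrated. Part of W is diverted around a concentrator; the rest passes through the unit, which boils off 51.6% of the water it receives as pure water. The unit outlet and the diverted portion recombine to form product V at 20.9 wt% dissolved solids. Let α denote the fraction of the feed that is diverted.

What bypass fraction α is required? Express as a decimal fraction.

All 1550×0.139 = 215.45 kg/h of dissolved solids reaches V, so V = 215.45/0.209 = 1030.9 kg/h and vapour = 519.14 kg/h.
The evaporator receives (1−α)·1550 of feed at 0.861 water and removes 0.516 of that water:
0.516×0.861×(1−α)×1550 = 519.14
(1−α) = 519.14/688.63 = 0.7539;  α = 0.2461.

0.246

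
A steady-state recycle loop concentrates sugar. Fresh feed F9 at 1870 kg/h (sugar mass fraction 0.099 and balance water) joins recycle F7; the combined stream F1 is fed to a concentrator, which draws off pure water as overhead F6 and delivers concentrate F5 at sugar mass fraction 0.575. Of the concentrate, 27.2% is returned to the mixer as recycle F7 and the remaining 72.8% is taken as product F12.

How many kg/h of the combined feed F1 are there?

Overall sugar balance (none leaves overhead): sugar in fresh feed = sugar in product, i.e. 1870×0.099 = (1−0.272)·F5·0.575.
F5 = 185.13/(0.575×0.728) = 442.26 kg/h.
Recycle F7 = 0.272×442.26 = 120.29 kg/h.
Combined feed F1 = 1870 + 120.29 = 1990.3 kg/h.

1990 kg/h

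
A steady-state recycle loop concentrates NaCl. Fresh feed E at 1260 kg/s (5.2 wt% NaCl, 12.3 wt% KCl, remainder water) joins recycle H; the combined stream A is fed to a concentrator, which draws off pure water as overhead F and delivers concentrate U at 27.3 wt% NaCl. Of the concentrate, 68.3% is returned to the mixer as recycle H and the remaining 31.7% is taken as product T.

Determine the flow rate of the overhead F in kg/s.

1020 kg/s

Overall NaCl balance (none leaves overhead): NaCl in fresh feed = NaCl in product, i.e. 1260×0.052 = (1−0.683)·U·0.273.
U = 65.52/(0.273×0.317) = 757.1 kg/s.
Recycle H = 0.683×757.1 = 517.1 kg/s.
Combined feed A = 1260 + 517.1 = 1777.1 kg/s.
Overhead F = A − U = 1777.1 − 757.1 = 1020 kg/s.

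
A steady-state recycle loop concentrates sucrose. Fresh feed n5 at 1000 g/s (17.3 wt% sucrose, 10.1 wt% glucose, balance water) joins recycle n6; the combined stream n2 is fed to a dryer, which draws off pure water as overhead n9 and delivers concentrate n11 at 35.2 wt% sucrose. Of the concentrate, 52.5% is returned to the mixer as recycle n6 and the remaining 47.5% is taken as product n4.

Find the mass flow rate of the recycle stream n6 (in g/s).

Overall sucrose balance (none leaves overhead): sucrose in fresh feed = sucrose in product, i.e. 1000×0.173 = (1−0.525)·n11·0.352.
n11 = 173/(0.352×0.475) = 1034.7 g/s.
Recycle n6 = 0.525×1034.7 = 543.21 g/s.

543.2 g/s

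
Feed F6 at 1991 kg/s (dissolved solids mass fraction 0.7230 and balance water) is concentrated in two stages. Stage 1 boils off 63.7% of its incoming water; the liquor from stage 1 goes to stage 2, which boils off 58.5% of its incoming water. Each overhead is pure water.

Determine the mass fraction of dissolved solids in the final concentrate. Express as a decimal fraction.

0.9454

water in feed = 1991×0.277 = 551.51 kg/s.
After stage 1: water left = (1−0.637)×551.51 = 200.2; stream total = 1639.7 kg/s.
After stage 2: water left = (1−0.585)×200.2 = 83.082; final concentrate = 1522.6 kg/s.
dissolved solids fraction = 1439.5/1522.6 = 0.9454.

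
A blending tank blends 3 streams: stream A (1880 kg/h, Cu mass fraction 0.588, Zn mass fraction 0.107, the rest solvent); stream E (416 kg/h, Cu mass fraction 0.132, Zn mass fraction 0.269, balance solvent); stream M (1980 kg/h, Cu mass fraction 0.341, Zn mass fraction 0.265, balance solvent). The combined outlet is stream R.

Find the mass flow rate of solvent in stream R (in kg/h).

solvent out = solvent in = 1880×0.305 + 416×0.599 + 1980×0.394 = 1602.7 kg/h.

1603 kg/h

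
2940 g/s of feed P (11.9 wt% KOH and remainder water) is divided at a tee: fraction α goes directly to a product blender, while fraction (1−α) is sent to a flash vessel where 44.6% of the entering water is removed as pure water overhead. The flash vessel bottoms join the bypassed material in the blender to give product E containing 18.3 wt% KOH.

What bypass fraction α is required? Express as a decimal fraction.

All 2940×0.119 = 349.86 g/s of KOH reaches E, so E = 349.86/0.183 = 1911.8 g/s and vapour = 1028.2 g/s.
The evaporator receives (1−α)·2940 of feed at 0.881 water and removes 0.446 of that water:
0.446×0.881×(1−α)×2940 = 1028.2
(1−α) = 1028.2/1155.2 = 0.8901;  α = 0.1099.

0.110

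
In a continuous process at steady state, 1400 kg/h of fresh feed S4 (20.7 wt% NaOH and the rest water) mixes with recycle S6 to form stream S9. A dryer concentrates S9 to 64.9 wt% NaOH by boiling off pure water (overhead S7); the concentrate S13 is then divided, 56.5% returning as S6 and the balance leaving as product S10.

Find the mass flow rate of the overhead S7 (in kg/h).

Overall NaOH balance (none leaves overhead): NaOH in fresh feed = NaOH in product, i.e. 1400×0.207 = (1−0.565)·S13·0.649.
S13 = 289.8/(0.649×0.435) = 1026.5 kg/h.
Recycle S6 = 0.565×1026.5 = 579.98 kg/h.
Combined feed S9 = 1400 + 579.98 = 1980 kg/h.
Overhead S7 = S9 − S13 = 1980 − 1026.5 = 953.47 kg/h.

953.5 kg/h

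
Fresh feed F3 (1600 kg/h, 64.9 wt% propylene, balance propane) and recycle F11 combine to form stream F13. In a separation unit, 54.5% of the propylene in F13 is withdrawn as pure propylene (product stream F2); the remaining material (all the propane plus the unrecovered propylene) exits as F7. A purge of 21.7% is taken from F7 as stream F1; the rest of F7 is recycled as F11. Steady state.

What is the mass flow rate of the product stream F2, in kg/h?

propylene in F13: m_A = 1600×0.649 + (1−0.217)·(1−0.545)·m_A, so m_A = 1038.4/0.6437 = 1613.1 kg/h.
Product F2 = 0.545×1613.1 = 879.13 kg/h.

879.1 kg/h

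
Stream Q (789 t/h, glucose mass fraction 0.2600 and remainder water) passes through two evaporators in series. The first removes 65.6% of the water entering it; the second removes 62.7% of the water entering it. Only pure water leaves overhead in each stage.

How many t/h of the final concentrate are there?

water in feed = 789×0.740 = 583.86 t/h.
After stage 1: water left = (1−0.656)×583.86 = 200.85; stream total = 405.99 t/h.
After stage 2: water left = (1−0.627)×200.85 = 74.916; final concentrate = 280.06 t/h.

280.1 t/h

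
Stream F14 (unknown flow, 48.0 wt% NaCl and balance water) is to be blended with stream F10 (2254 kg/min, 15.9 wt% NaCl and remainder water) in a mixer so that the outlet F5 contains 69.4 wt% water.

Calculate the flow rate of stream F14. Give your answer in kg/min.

Let F14 be the unknown flow. Total out = 2254 + F14.
water balance: 1895.6 + 0.520·F14 = 0.694·(2254 + F14)
(0.520 − 0.694)·F14 = 0.694×2254 − 1895.6 = -331.34
F14 = -331.34 / -0.174 = 1904.2 kg/min

1904 kg/min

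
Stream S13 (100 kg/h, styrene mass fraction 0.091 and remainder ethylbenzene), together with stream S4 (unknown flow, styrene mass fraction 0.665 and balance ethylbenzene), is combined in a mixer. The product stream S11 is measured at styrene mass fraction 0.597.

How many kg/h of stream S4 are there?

Let S4 be the unknown flow. Total out = 100 + S4.
styrene balance: 9.1 + 0.665·S4 = 0.597·(100 + S4)
(0.665 − 0.597)·S4 = 0.597×100 − 9.1 = 50.6
S4 = 50.6 / 0.068 = 744.12 kg/h

744.1 kg/h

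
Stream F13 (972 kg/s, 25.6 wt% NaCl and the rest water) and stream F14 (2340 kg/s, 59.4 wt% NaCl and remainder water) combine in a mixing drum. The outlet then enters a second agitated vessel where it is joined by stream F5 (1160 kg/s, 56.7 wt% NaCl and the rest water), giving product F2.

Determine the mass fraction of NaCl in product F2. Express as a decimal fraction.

Overall, product flow = 4472 kg/s.
NaCl in = 972×0.256 + 2340×0.594 + 1160×0.567 = 2296.5 kg/s.
NaCl fraction in F2 = 0.5135.

0.5135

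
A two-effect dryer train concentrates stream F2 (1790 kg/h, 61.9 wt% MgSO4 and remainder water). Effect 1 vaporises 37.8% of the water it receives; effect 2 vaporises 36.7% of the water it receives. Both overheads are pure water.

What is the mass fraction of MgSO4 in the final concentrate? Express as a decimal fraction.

water in feed = 1790×0.381 = 681.99 kg/h.
After stage 1: water left = (1−0.378)×681.99 = 424.2; stream total = 1532.2 kg/h.
After stage 2: water left = (1−0.367)×424.2 = 268.52; final concentrate = 1376.5 kg/h.
MgSO4 fraction = 1108/1376.5 = 0.805.

0.805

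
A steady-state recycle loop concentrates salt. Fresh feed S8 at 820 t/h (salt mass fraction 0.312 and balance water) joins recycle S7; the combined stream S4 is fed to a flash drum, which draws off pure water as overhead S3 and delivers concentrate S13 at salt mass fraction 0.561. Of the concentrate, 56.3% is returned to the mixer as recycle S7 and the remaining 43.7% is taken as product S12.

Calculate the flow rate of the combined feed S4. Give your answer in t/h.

Overall salt balance (none leaves overhead): salt in fresh feed = salt in product, i.e. 820×0.312 = (1−0.563)·S13·0.561.
S13 = 255.84/(0.561×0.437) = 1043.6 t/h.
Recycle S7 = 0.563×1043.6 = 587.53 t/h.
Combined feed S4 = 820 + 587.53 = 1407.5 t/h.

1408 t/h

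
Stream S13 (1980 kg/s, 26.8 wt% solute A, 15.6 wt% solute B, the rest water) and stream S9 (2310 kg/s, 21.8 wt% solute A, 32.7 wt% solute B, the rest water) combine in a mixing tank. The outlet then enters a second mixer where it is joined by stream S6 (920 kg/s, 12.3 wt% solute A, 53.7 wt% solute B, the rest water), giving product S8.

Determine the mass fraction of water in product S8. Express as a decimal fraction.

0.481

Overall, product flow = 5210 kg/s.
water in = 1980×0.576 + 2310×0.455 + 920×0.340 = 2504.3 kg/s.
water fraction in S8 = 0.481.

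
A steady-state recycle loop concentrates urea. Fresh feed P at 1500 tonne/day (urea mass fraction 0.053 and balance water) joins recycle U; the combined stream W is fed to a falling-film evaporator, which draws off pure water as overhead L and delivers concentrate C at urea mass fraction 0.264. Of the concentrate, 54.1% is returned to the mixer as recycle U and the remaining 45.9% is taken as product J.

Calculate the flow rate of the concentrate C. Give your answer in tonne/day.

Overall urea balance (none leaves overhead): urea in fresh feed = urea in product, i.e. 1500×0.053 = (1−0.541)·C·0.264.
C = 79.5/(0.264×0.459) = 656.07 tonne/day.

656.1 tonne/day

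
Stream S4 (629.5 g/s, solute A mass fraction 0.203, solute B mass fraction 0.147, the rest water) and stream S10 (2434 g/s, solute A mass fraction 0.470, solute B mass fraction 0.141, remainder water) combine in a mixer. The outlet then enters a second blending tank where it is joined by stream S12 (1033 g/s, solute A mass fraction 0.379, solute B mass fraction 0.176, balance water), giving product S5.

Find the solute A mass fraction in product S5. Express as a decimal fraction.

Overall, product flow = 4096.5 g/s.
solute A in = 629.5×0.203 + 2434×0.470 + 1033×0.379 = 1663.3 g/s.
solute A fraction in S5 = 0.406.

0.406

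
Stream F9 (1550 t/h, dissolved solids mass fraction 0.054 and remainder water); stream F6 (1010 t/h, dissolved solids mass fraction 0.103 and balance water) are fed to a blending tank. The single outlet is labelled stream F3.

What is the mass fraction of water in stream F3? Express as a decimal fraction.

Total flow out = 1550 + 1010 = 2560 t/h.
water in = 1550×0.946 + 1010×0.897 = 2372.3 t/h.
water mass fraction in F3 = 2372.3/2560 = 0.927.

0.927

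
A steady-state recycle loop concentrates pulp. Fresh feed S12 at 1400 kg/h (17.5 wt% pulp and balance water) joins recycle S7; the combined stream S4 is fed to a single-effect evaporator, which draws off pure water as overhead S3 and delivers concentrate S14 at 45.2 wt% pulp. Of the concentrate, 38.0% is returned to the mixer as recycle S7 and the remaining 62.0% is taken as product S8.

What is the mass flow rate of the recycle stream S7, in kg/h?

Overall pulp balance (none leaves overhead): pulp in fresh feed = pulp in product, i.e. 1400×0.175 = (1−0.380)·S14·0.452.
S14 = 245/(0.452×0.620) = 874.25 kg/h.
Recycle S7 = 0.380×874.25 = 332.22 kg/h.

332.2 kg/h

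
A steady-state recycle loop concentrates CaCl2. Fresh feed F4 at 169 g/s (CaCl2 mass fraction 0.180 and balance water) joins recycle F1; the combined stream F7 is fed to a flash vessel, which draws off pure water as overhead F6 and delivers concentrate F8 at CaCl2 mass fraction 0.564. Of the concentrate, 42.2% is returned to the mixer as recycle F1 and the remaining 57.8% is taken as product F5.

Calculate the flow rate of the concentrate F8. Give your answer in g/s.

Overall CaCl2 balance (none leaves overhead): CaCl2 in fresh feed = CaCl2 in product, i.e. 169×0.180 = (1−0.422)·F8·0.564.
F8 = 30.42/(0.564×0.578) = 93.315 g/s.

93.32 g/s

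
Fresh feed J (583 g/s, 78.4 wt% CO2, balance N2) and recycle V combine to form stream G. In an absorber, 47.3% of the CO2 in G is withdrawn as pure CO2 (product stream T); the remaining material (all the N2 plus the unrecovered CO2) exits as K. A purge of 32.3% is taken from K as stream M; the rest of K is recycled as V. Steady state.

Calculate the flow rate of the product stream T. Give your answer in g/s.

CO2 in G: m_A = 583×0.784 + (1−0.323)·(1−0.473)·m_A, so m_A = 457.07/0.6432 = 710.6 g/s.
Product T = 0.473×710.6 = 336.11 g/s.

336.1 g/s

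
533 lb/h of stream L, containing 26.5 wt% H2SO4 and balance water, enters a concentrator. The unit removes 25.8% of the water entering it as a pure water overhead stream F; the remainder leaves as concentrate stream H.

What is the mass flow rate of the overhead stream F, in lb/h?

water entering = 533×0.735 = 391.75 lb/h; overhead removed = 0.258×391.75 = 101.07 lb/h.

101.1 lb/h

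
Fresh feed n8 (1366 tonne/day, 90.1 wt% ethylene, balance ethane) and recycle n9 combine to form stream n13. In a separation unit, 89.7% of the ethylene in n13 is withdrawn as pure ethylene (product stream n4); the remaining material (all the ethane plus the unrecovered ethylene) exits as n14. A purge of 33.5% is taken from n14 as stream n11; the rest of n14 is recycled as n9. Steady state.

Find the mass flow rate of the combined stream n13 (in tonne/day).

ethane enters only via n8 and leaves only via the purge: 1366×0.099 = 0.335×(ethane in n14), and the separation unit passes all ethane, so ethane in n13 = ethane in n14 = 403.68 tonne/day.
ethylene in n13: m_A = 1366×0.901 + (1−0.335)·(1−0.897)·m_A, so m_A = 1230.8/0.9315 = 1321.3 tonne/day.
n13 = 1321.3 + 403.68 = 1724.9 tonne/day.

1725 tonne/day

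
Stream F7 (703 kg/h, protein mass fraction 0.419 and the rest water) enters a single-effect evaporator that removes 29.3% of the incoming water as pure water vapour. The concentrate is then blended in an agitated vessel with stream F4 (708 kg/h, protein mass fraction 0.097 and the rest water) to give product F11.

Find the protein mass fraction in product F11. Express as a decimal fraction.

0.281

Vapour removed = 0.293×0.581×703 = 119.67 kg/h; concentrate = 583.33 kg/h.
protein reaching the mixer = 294.56 (from concentrate) + 708×0.097 = 363.23 kg/h.
Product flow = 583.33 + 708 = 1291.3 kg/h; protein fraction = 0.281.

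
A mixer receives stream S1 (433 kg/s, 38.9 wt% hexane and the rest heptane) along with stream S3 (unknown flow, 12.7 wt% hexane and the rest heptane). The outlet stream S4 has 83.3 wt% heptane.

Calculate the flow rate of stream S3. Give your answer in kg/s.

Let S3 be the unknown flow. Total out = 433 + S3.
heptane balance: 264.56 + 0.873·S3 = 0.833·(433 + S3)
(0.873 − 0.833)·S3 = 0.833×433 − 264.56 = 96.126
S3 = 96.126 / 0.040 = 2403.1 kg/s

2403 kg/s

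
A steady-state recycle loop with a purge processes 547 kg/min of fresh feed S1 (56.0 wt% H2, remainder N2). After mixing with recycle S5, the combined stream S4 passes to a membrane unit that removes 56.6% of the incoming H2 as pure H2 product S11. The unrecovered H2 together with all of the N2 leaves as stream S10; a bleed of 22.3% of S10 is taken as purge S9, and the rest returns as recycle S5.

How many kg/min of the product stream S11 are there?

H2 in S4: m_A = 547×0.560 + (1−0.223)·(1−0.566)·m_A, so m_A = 306.32/0.6628 = 462.17 kg/min.
Product S11 = 0.566×462.17 = 261.59 kg/min.

261.6 kg/min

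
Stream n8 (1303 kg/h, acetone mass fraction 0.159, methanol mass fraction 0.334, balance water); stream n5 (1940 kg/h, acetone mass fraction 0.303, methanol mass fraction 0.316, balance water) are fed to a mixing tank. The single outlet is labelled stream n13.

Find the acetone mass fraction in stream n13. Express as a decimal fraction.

0.245

Total flow out = 1303 + 1940 = 3243 kg/h.
acetone in = 1303×0.159 + 1940×0.303 = 795 kg/h.
acetone mass fraction in n13 = 795/3243 = 0.245.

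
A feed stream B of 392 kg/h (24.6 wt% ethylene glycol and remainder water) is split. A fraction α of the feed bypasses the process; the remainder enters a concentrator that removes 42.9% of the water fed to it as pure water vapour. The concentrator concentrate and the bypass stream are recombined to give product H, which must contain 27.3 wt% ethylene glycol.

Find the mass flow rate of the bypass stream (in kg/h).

272.1 kg/h

All 392×0.246 = 96.432 kg/h of ethylene glycol reaches H, so H = 96.432/0.273 = 353.23 kg/h and vapour = 38.769 kg/h.
The evaporator receives (1−α)·392 of feed at 0.754 water and removes 0.429 of that water:
0.429×0.754×(1−α)×392 = 38.769
(1−α) = 38.769/126.8 = 0.3058;  α = 0.6942.
Bypass flow = 0.6942×392 = 272.14 kg/h.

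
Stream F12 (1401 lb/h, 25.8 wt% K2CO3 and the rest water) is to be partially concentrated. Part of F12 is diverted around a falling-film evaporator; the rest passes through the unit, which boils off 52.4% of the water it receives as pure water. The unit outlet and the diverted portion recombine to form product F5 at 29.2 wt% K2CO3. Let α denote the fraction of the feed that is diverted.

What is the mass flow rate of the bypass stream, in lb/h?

All 1401×0.258 = 361.46 lb/h of K2CO3 reaches F5, so F5 = 361.46/0.292 = 1237.9 lb/h and vapour = 163.13 lb/h.
The evaporator receives (1−α)·1401 of feed at 0.742 water and removes 0.524 of that water:
0.524×0.742×(1−α)×1401 = 163.13
(1−α) = 163.13/544.72 = 0.2995;  α = 0.7005.
Bypass flow = 0.7005×1401 = 981.44 lb/h.

981.4 lb/h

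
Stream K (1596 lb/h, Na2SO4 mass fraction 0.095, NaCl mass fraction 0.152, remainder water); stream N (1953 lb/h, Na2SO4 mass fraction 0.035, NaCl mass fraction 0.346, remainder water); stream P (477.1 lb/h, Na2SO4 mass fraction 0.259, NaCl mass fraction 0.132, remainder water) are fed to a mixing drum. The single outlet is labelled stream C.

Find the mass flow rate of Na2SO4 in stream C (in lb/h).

Na2SO4 out = Na2SO4 in = 1596×0.095 + 1953×0.035 + 477.1×0.259 = 343.54 lb/h.

343.5 lb/h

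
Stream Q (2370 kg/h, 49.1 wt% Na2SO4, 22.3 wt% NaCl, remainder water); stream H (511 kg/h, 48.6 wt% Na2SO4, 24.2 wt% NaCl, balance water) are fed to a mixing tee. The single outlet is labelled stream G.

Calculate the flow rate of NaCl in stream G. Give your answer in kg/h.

NaCl out = NaCl in = 2370×0.223 + 511×0.242 = 652.17 kg/h.

652.2 kg/h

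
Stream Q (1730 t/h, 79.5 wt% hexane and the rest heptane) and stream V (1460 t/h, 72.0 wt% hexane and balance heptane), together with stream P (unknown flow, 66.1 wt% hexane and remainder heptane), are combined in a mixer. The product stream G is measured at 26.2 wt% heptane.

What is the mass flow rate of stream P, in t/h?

939.4 t/h

Let P be the unknown flow. Total out = 3190 + P.
heptane balance: 763.45 + 0.339·P = 0.262·(3190 + P)
(0.339 − 0.262)·P = 0.262×3190 − 763.45 = 72.33
P = 72.33 / 0.077 = 939.35 t/h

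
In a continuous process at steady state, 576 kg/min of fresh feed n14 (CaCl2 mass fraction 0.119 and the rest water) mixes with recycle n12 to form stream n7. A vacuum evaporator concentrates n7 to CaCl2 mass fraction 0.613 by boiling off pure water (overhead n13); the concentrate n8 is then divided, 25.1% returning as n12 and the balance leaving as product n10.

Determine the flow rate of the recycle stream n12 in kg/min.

Overall CaCl2 balance (none leaves overhead): CaCl2 in fresh feed = CaCl2 in product, i.e. 576×0.119 = (1−0.251)·n8·0.613.
n8 = 68.544/(0.613×0.749) = 149.29 kg/min.
Recycle n12 = 0.251×149.29 = 37.471 kg/min.

37.47 kg/min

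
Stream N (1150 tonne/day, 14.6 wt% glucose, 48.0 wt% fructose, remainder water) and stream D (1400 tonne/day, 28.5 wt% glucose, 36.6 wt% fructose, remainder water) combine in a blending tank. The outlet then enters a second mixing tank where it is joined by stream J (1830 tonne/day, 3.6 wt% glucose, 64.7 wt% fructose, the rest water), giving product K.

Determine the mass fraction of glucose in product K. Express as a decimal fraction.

Overall, product flow = 4380 tonne/day.
glucose in = 1150×0.146 + 1400×0.285 + 1830×0.036 = 632.78 tonne/day.
glucose fraction in K = 0.144.

0.144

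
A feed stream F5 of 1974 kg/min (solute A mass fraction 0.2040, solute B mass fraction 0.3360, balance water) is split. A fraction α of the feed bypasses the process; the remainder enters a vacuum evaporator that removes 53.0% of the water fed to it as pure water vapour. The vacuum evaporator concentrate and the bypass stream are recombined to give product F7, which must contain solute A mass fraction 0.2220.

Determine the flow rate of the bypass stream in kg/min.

1318 kg/min

All 1974×0.204 = 402.7 kg/min of solute A reaches F7, so F7 = 402.7/0.222 = 1813.9 kg/min and vapour = 160.05 kg/min.
The evaporator receives (1−α)·1974 of feed at 0.460 water and removes 0.530 of that water:
0.530×0.460×(1−α)×1974 = 160.05
(1−α) = 160.05/481.26 = 0.3326;  α = 0.6674.
Bypass flow = 0.6674×1974 = 1317.5 kg/min.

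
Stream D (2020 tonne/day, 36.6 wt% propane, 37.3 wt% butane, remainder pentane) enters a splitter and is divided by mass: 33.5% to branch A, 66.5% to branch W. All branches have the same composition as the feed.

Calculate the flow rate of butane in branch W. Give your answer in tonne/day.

501.1 tonne/day

Branch W total = 0.665×2020 = 1343.3 tonne/day.
butane in W = 0.373×1343.3 = 501.05 tonne/day.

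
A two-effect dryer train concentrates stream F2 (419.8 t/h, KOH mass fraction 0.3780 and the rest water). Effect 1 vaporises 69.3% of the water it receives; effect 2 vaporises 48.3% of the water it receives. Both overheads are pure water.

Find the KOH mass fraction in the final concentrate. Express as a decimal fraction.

water in feed = 419.8×0.622 = 261.12 t/h.
After stage 1: water left = (1−0.693)×261.12 = 80.162; stream total = 238.85 t/h.
After stage 2: water left = (1−0.483)×80.162 = 41.444; final concentrate = 200.13 t/h.
KOH fraction = 158.68/200.13 = 0.7929.

0.7929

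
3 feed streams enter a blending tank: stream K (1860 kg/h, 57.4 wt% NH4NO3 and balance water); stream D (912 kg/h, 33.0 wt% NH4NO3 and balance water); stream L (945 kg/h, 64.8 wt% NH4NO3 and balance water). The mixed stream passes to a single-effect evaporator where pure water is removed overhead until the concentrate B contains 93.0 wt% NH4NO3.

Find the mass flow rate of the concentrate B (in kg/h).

NH4NO3 entering = 1860×0.574 + 912×0.330 + 945×0.648 = 1981 kg/h.
All NH4NO3 reports to B, so B = 1981/0.930 = 2130.1 kg/h.

2130 kg/h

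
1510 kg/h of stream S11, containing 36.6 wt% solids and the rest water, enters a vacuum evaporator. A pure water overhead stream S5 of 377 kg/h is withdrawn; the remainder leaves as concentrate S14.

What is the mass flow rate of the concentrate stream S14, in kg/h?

Concentrate = 1510 − 377 = 1133 kg/h.

1133 kg/h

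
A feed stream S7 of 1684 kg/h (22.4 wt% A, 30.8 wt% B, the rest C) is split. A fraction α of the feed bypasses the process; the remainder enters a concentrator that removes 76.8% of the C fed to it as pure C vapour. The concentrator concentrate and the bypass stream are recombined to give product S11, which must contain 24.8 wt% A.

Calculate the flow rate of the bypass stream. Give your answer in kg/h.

1231 kg/h

All 1684×0.224 = 377.22 kg/h of A reaches S11, so S11 = 377.22/0.248 = 1521 kg/h and vapour = 162.97 kg/h.
The evaporator receives (1−α)·1684 of feed at 0.468 C and removes 0.768 of that C:
0.768×0.468×(1−α)×1684 = 162.97
(1−α) = 162.97/605.27 = 0.2692;  α = 0.7308.
Bypass flow = 0.7308×1684 = 1230.6 kg/h.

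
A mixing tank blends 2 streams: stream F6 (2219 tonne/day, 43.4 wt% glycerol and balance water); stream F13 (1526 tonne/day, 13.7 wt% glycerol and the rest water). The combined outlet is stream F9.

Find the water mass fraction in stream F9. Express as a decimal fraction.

0.687

Total flow out = 2219 + 1526 = 3745 tonne/day.
water in = 2219×0.566 + 1526×0.863 = 2572.9 tonne/day.
water mass fraction in F9 = 2572.9/3745 = 0.687.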